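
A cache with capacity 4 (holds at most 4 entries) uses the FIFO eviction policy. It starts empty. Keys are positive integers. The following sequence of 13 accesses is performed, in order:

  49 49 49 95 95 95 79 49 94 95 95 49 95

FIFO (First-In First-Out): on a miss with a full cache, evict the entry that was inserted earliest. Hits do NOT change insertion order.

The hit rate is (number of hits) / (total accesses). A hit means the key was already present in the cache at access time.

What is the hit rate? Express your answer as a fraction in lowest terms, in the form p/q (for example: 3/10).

Answer: 9/13

Derivation:
FIFO simulation (capacity=4):
  1. access 49: MISS. Cache (old->new): [49]
  2. access 49: HIT. Cache (old->new): [49]
  3. access 49: HIT. Cache (old->new): [49]
  4. access 95: MISS. Cache (old->new): [49 95]
  5. access 95: HIT. Cache (old->new): [49 95]
  6. access 95: HIT. Cache (old->new): [49 95]
  7. access 79: MISS. Cache (old->new): [49 95 79]
  8. access 49: HIT. Cache (old->new): [49 95 79]
  9. access 94: MISS. Cache (old->new): [49 95 79 94]
  10. access 95: HIT. Cache (old->new): [49 95 79 94]
  11. access 95: HIT. Cache (old->new): [49 95 79 94]
  12. access 49: HIT. Cache (old->new): [49 95 79 94]
  13. access 95: HIT. Cache (old->new): [49 95 79 94]
Total: 9 hits, 4 misses, 0 evictions

Hit rate = 9/13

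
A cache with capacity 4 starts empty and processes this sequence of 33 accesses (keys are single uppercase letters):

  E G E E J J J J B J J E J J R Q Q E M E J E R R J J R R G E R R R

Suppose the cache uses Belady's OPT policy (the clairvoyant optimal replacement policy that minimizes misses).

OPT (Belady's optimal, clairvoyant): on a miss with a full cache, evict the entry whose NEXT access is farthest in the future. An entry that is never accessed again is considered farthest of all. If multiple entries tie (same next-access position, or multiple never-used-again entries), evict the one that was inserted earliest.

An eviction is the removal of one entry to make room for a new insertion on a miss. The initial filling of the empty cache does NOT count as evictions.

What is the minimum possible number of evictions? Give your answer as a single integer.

OPT (Belady) simulation (capacity=4):
  1. access E: MISS. Cache: [E]
  2. access G: MISS. Cache: [E G]
  3. access E: HIT. Next use of E: step 4. Cache: [E G]
  4. access E: HIT. Next use of E: step 12. Cache: [E G]
  5. access J: MISS. Cache: [E G J]
  6. access J: HIT. Next use of J: step 7. Cache: [E G J]
  7. access J: HIT. Next use of J: step 8. Cache: [E G J]
  8. access J: HIT. Next use of J: step 10. Cache: [E G J]
  9. access B: MISS. Cache: [E G J B]
  10. access J: HIT. Next use of J: step 11. Cache: [E G J B]
  11. access J: HIT. Next use of J: step 13. Cache: [E G J B]
  12. access E: HIT. Next use of E: step 18. Cache: [E G J B]
  13. access J: HIT. Next use of J: step 14. Cache: [E G J B]
  14. access J: HIT. Next use of J: step 21. Cache: [E G J B]
  15. access R: MISS, evict B (next use: never). Cache: [E G J R]
  16. access Q: MISS, evict G (next use: step 29). Cache: [E J R Q]
  17. access Q: HIT. Next use of Q: never. Cache: [E J R Q]
  18. access E: HIT. Next use of E: step 20. Cache: [E J R Q]
  19. access M: MISS, evict Q (next use: never). Cache: [E J R M]
  20. access E: HIT. Next use of E: step 22. Cache: [E J R M]
  21. access J: HIT. Next use of J: step 25. Cache: [E J R M]
  22. access E: HIT. Next use of E: step 30. Cache: [E J R M]
  23. access R: HIT. Next use of R: step 24. Cache: [E J R M]
  24. access R: HIT. Next use of R: step 27. Cache: [E J R M]
  25. access J: HIT. Next use of J: step 26. Cache: [E J R M]
  26. access J: HIT. Next use of J: never. Cache: [E J R M]
  27. access R: HIT. Next use of R: step 28. Cache: [E J R M]
  28. access R: HIT. Next use of R: step 31. Cache: [E J R M]
  29. access G: MISS, evict J (next use: never). Cache: [E R M G]
  30. access E: HIT. Next use of E: never. Cache: [E R M G]
  31. access R: HIT. Next use of R: step 32. Cache: [E R M G]
  32. access R: HIT. Next use of R: step 33. Cache: [E R M G]
  33. access R: HIT. Next use of R: never. Cache: [E R M G]
Total: 25 hits, 8 misses, 4 evictions

Answer: 4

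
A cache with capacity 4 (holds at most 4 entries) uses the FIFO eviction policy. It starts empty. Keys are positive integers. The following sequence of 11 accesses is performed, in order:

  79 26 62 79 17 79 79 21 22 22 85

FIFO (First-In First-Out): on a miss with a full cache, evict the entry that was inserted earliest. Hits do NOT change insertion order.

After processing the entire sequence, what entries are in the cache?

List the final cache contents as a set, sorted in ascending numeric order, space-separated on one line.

FIFO simulation (capacity=4):
  1. access 79: MISS. Cache (old->new): [79]
  2. access 26: MISS. Cache (old->new): [79 26]
  3. access 62: MISS. Cache (old->new): [79 26 62]
  4. access 79: HIT. Cache (old->new): [79 26 62]
  5. access 17: MISS. Cache (old->new): [79 26 62 17]
  6. access 79: HIT. Cache (old->new): [79 26 62 17]
  7. access 79: HIT. Cache (old->new): [79 26 62 17]
  8. access 21: MISS, evict 79. Cache (old->new): [26 62 17 21]
  9. access 22: MISS, evict 26. Cache (old->new): [62 17 21 22]
  10. access 22: HIT. Cache (old->new): [62 17 21 22]
  11. access 85: MISS, evict 62. Cache (old->new): [17 21 22 85]
Total: 4 hits, 7 misses, 3 evictions

Answer: 17 21 22 85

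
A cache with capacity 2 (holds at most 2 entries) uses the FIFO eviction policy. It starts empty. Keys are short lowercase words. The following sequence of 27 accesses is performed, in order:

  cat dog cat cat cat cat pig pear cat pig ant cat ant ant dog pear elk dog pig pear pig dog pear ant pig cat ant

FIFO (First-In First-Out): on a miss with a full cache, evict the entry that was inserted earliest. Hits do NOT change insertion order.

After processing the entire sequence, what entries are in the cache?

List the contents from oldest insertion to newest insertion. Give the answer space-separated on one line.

Answer: cat ant

Derivation:
FIFO simulation (capacity=2):
  1. access cat: MISS. Cache (old->new): [cat]
  2. access dog: MISS. Cache (old->new): [cat dog]
  3. access cat: HIT. Cache (old->new): [cat dog]
  4. access cat: HIT. Cache (old->new): [cat dog]
  5. access cat: HIT. Cache (old->new): [cat dog]
  6. access cat: HIT. Cache (old->new): [cat dog]
  7. access pig: MISS, evict cat. Cache (old->new): [dog pig]
  8. access pear: MISS, evict dog. Cache (old->new): [pig pear]
  9. access cat: MISS, evict pig. Cache (old->new): [pear cat]
  10. access pig: MISS, evict pear. Cache (old->new): [cat pig]
  11. access ant: MISS, evict cat. Cache (old->new): [pig ant]
  12. access cat: MISS, evict pig. Cache (old->new): [ant cat]
  13. access ant: HIT. Cache (old->new): [ant cat]
  14. access ant: HIT. Cache (old->new): [ant cat]
  15. access dog: MISS, evict ant. Cache (old->new): [cat dog]
  16. access pear: MISS, evict cat. Cache (old->new): [dog pear]
  17. access elk: MISS, evict dog. Cache (old->new): [pear elk]
  18. access dog: MISS, evict pear. Cache (old->new): [elk dog]
  19. access pig: MISS, evict elk. Cache (old->new): [dog pig]
  20. access pear: MISS, evict dog. Cache (old->new): [pig pear]
  21. access pig: HIT. Cache (old->new): [pig pear]
  22. access dog: MISS, evict pig. Cache (old->new): [pear dog]
  23. access pear: HIT. Cache (old->new): [pear dog]
  24. access ant: MISS, evict pear. Cache (old->new): [dog ant]
  25. access pig: MISS, evict dog. Cache (old->new): [ant pig]
  26. access cat: MISS, evict ant. Cache (old->new): [pig cat]
  27. access ant: MISS, evict pig. Cache (old->new): [cat ant]
Total: 8 hits, 19 misses, 17 evictions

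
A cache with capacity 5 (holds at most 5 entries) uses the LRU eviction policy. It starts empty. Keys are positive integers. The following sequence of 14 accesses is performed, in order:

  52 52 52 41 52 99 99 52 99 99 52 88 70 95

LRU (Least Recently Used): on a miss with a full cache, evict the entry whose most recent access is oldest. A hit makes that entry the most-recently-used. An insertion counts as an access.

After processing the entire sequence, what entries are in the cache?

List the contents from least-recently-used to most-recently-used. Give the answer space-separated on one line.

Answer: 99 52 88 70 95

Derivation:
LRU simulation (capacity=5):
  1. access 52: MISS. Cache (LRU->MRU): [52]
  2. access 52: HIT. Cache (LRU->MRU): [52]
  3. access 52: HIT. Cache (LRU->MRU): [52]
  4. access 41: MISS. Cache (LRU->MRU): [52 41]
  5. access 52: HIT. Cache (LRU->MRU): [41 52]
  6. access 99: MISS. Cache (LRU->MRU): [41 52 99]
  7. access 99: HIT. Cache (LRU->MRU): [41 52 99]
  8. access 52: HIT. Cache (LRU->MRU): [41 99 52]
  9. access 99: HIT. Cache (LRU->MRU): [41 52 99]
  10. access 99: HIT. Cache (LRU->MRU): [41 52 99]
  11. access 52: HIT. Cache (LRU->MRU): [41 99 52]
  12. access 88: MISS. Cache (LRU->MRU): [41 99 52 88]
  13. access 70: MISS. Cache (LRU->MRU): [41 99 52 88 70]
  14. access 95: MISS, evict 41. Cache (LRU->MRU): [99 52 88 70 95]
Total: 8 hits, 6 misses, 1 evictions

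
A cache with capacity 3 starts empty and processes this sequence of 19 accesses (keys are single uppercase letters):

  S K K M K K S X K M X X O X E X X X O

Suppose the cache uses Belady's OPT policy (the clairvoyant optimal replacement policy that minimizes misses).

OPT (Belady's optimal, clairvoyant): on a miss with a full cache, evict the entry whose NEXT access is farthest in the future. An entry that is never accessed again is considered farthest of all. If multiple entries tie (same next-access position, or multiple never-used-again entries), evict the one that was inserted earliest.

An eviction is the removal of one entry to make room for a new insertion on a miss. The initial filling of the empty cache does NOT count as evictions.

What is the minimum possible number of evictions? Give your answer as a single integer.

OPT (Belady) simulation (capacity=3):
  1. access S: MISS. Cache: [S]
  2. access K: MISS. Cache: [S K]
  3. access K: HIT. Next use of K: step 5. Cache: [S K]
  4. access M: MISS. Cache: [S K M]
  5. access K: HIT. Next use of K: step 6. Cache: [S K M]
  6. access K: HIT. Next use of K: step 9. Cache: [S K M]
  7. access S: HIT. Next use of S: never. Cache: [S K M]
  8. access X: MISS, evict S (next use: never). Cache: [K M X]
  9. access K: HIT. Next use of K: never. Cache: [K M X]
  10. access M: HIT. Next use of M: never. Cache: [K M X]
  11. access X: HIT. Next use of X: step 12. Cache: [K M X]
  12. access X: HIT. Next use of X: step 14. Cache: [K M X]
  13. access O: MISS, evict K (next use: never). Cache: [M X O]
  14. access X: HIT. Next use of X: step 16. Cache: [M X O]
  15. access E: MISS, evict M (next use: never). Cache: [X O E]
  16. access X: HIT. Next use of X: step 17. Cache: [X O E]
  17. access X: HIT. Next use of X: step 18. Cache: [X O E]
  18. access X: HIT. Next use of X: never. Cache: [X O E]
  19. access O: HIT. Next use of O: never. Cache: [X O E]
Total: 13 hits, 6 misses, 3 evictions

Answer: 3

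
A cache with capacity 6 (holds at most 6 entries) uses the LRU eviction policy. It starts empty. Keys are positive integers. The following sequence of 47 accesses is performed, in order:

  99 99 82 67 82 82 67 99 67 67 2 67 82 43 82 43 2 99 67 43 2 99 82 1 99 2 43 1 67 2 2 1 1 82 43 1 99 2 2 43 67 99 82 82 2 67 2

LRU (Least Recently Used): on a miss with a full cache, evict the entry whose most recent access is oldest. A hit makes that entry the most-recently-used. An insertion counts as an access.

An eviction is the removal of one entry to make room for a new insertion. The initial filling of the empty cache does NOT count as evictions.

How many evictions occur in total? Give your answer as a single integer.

LRU simulation (capacity=6):
  1. access 99: MISS. Cache (LRU->MRU): [99]
  2. access 99: HIT. Cache (LRU->MRU): [99]
  3. access 82: MISS. Cache (LRU->MRU): [99 82]
  4. access 67: MISS. Cache (LRU->MRU): [99 82 67]
  5. access 82: HIT. Cache (LRU->MRU): [99 67 82]
  6. access 82: HIT. Cache (LRU->MRU): [99 67 82]
  7. access 67: HIT. Cache (LRU->MRU): [99 82 67]
  8. access 99: HIT. Cache (LRU->MRU): [82 67 99]
  9. access 67: HIT. Cache (LRU->MRU): [82 99 67]
  10. access 67: HIT. Cache (LRU->MRU): [82 99 67]
  11. access 2: MISS. Cache (LRU->MRU): [82 99 67 2]
  12. access 67: HIT. Cache (LRU->MRU): [82 99 2 67]
  13. access 82: HIT. Cache (LRU->MRU): [99 2 67 82]
  14. access 43: MISS. Cache (LRU->MRU): [99 2 67 82 43]
  15. access 82: HIT. Cache (LRU->MRU): [99 2 67 43 82]
  16. access 43: HIT. Cache (LRU->MRU): [99 2 67 82 43]
  17. access 2: HIT. Cache (LRU->MRU): [99 67 82 43 2]
  18. access 99: HIT. Cache (LRU->MRU): [67 82 43 2 99]
  19. access 67: HIT. Cache (LRU->MRU): [82 43 2 99 67]
  20. access 43: HIT. Cache (LRU->MRU): [82 2 99 67 43]
  21. access 2: HIT. Cache (LRU->MRU): [82 99 67 43 2]
  22. access 99: HIT. Cache (LRU->MRU): [82 67 43 2 99]
  23. access 82: HIT. Cache (LRU->MRU): [67 43 2 99 82]
  24. access 1: MISS. Cache (LRU->MRU): [67 43 2 99 82 1]
  25. access 99: HIT. Cache (LRU->MRU): [67 43 2 82 1 99]
  26. access 2: HIT. Cache (LRU->MRU): [67 43 82 1 99 2]
  27. access 43: HIT. Cache (LRU->MRU): [67 82 1 99 2 43]
  28. access 1: HIT. Cache (LRU->MRU): [67 82 99 2 43 1]
  29. access 67: HIT. Cache (LRU->MRU): [82 99 2 43 1 67]
  30. access 2: HIT. Cache (LRU->MRU): [82 99 43 1 67 2]
  31. access 2: HIT. Cache (LRU->MRU): [82 99 43 1 67 2]
  32. access 1: HIT. Cache (LRU->MRU): [82 99 43 67 2 1]
  33. access 1: HIT. Cache (LRU->MRU): [82 99 43 67 2 1]
  34. access 82: HIT. Cache (LRU->MRU): [99 43 67 2 1 82]
  35. access 43: HIT. Cache (LRU->MRU): [99 67 2 1 82 43]
  36. access 1: HIT. Cache (LRU->MRU): [99 67 2 82 43 1]
  37. access 99: HIT. Cache (LRU->MRU): [67 2 82 43 1 99]
  38. access 2: HIT. Cache (LRU->MRU): [67 82 43 1 99 2]
  39. access 2: HIT. Cache (LRU->MRU): [67 82 43 1 99 2]
  40. access 43: HIT. Cache (LRU->MRU): [67 82 1 99 2 43]
  41. access 67: HIT. Cache (LRU->MRU): [82 1 99 2 43 67]
  42. access 99: HIT. Cache (LRU->MRU): [82 1 2 43 67 99]
  43. access 82: HIT. Cache (LRU->MRU): [1 2 43 67 99 82]
  44. access 82: HIT. Cache (LRU->MRU): [1 2 43 67 99 82]
  45. access 2: HIT. Cache (LRU->MRU): [1 43 67 99 82 2]
  46. access 67: HIT. Cache (LRU->MRU): [1 43 99 82 2 67]
  47. access 2: HIT. Cache (LRU->MRU): [1 43 99 82 67 2]
Total: 41 hits, 6 misses, 0 evictions

Answer: 0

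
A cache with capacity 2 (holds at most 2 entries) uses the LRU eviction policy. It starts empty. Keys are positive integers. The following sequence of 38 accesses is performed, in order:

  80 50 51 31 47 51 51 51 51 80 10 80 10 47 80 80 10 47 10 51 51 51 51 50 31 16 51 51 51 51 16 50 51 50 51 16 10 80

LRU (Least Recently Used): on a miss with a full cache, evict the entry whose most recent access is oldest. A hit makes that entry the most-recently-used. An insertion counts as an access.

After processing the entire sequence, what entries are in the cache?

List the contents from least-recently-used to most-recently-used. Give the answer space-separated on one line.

LRU simulation (capacity=2):
  1. access 80: MISS. Cache (LRU->MRU): [80]
  2. access 50: MISS. Cache (LRU->MRU): [80 50]
  3. access 51: MISS, evict 80. Cache (LRU->MRU): [50 51]
  4. access 31: MISS, evict 50. Cache (LRU->MRU): [51 31]
  5. access 47: MISS, evict 51. Cache (LRU->MRU): [31 47]
  6. access 51: MISS, evict 31. Cache (LRU->MRU): [47 51]
  7. access 51: HIT. Cache (LRU->MRU): [47 51]
  8. access 51: HIT. Cache (LRU->MRU): [47 51]
  9. access 51: HIT. Cache (LRU->MRU): [47 51]
  10. access 80: MISS, evict 47. Cache (LRU->MRU): [51 80]
  11. access 10: MISS, evict 51. Cache (LRU->MRU): [80 10]
  12. access 80: HIT. Cache (LRU->MRU): [10 80]
  13. access 10: HIT. Cache (LRU->MRU): [80 10]
  14. access 47: MISS, evict 80. Cache (LRU->MRU): [10 47]
  15. access 80: MISS, evict 10. Cache (LRU->MRU): [47 80]
  16. access 80: HIT. Cache (LRU->MRU): [47 80]
  17. access 10: MISS, evict 47. Cache (LRU->MRU): [80 10]
  18. access 47: MISS, evict 80. Cache (LRU->MRU): [10 47]
  19. access 10: HIT. Cache (LRU->MRU): [47 10]
  20. access 51: MISS, evict 47. Cache (LRU->MRU): [10 51]
  21. access 51: HIT. Cache (LRU->MRU): [10 51]
  22. access 51: HIT. Cache (LRU->MRU): [10 51]
  23. access 51: HIT. Cache (LRU->MRU): [10 51]
  24. access 50: MISS, evict 10. Cache (LRU->MRU): [51 50]
  25. access 31: MISS, evict 51. Cache (LRU->MRU): [50 31]
  26. access 16: MISS, evict 50. Cache (LRU->MRU): [31 16]
  27. access 51: MISS, evict 31. Cache (LRU->MRU): [16 51]
  28. access 51: HIT. Cache (LRU->MRU): [16 51]
  29. access 51: HIT. Cache (LRU->MRU): [16 51]
  30. access 51: HIT. Cache (LRU->MRU): [16 51]
  31. access 16: HIT. Cache (LRU->MRU): [51 16]
  32. access 50: MISS, evict 51. Cache (LRU->MRU): [16 50]
  33. access 51: MISS, evict 16. Cache (LRU->MRU): [50 51]
  34. access 50: HIT. Cache (LRU->MRU): [51 50]
  35. access 51: HIT. Cache (LRU->MRU): [50 51]
  36. access 16: MISS, evict 50. Cache (LRU->MRU): [51 16]
  37. access 10: MISS, evict 51. Cache (LRU->MRU): [16 10]
  38. access 80: MISS, evict 16. Cache (LRU->MRU): [10 80]
Total: 16 hits, 22 misses, 20 evictions

Answer: 10 80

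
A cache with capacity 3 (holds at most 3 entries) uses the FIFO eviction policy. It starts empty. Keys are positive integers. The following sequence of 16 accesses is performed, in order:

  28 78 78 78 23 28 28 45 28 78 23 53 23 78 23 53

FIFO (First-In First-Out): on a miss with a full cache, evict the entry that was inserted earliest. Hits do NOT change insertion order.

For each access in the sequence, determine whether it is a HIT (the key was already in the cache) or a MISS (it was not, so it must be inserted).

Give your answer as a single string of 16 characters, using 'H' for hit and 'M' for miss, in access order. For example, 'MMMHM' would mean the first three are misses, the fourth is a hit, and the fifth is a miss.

FIFO simulation (capacity=3):
  1. access 28: MISS. Cache (old->new): [28]
  2. access 78: MISS. Cache (old->new): [28 78]
  3. access 78: HIT. Cache (old->new): [28 78]
  4. access 78: HIT. Cache (old->new): [28 78]
  5. access 23: MISS. Cache (old->new): [28 78 23]
  6. access 28: HIT. Cache (old->new): [28 78 23]
  7. access 28: HIT. Cache (old->new): [28 78 23]
  8. access 45: MISS, evict 28. Cache (old->new): [78 23 45]
  9. access 28: MISS, evict 78. Cache (old->new): [23 45 28]
  10. access 78: MISS, evict 23. Cache (old->new): [45 28 78]
  11. access 23: MISS, evict 45. Cache (old->new): [28 78 23]
  12. access 53: MISS, evict 28. Cache (old->new): [78 23 53]
  13. access 23: HIT. Cache (old->new): [78 23 53]
  14. access 78: HIT. Cache (old->new): [78 23 53]
  15. access 23: HIT. Cache (old->new): [78 23 53]
  16. access 53: HIT. Cache (old->new): [78 23 53]
Total: 8 hits, 8 misses, 5 evictions

Answer: MMHHMHHMMMMMHHHH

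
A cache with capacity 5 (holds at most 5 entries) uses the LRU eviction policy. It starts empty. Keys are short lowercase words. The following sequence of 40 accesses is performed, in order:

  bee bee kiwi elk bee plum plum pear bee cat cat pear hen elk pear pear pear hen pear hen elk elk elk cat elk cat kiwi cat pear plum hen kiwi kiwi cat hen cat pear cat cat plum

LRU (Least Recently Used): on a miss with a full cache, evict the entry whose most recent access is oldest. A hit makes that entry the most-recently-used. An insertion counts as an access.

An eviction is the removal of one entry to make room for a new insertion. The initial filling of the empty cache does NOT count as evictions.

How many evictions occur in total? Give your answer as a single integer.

Answer: 6

Derivation:
LRU simulation (capacity=5):
  1. access bee: MISS. Cache (LRU->MRU): [bee]
  2. access bee: HIT. Cache (LRU->MRU): [bee]
  3. access kiwi: MISS. Cache (LRU->MRU): [bee kiwi]
  4. access elk: MISS. Cache (LRU->MRU): [bee kiwi elk]
  5. access bee: HIT. Cache (LRU->MRU): [kiwi elk bee]
  6. access plum: MISS. Cache (LRU->MRU): [kiwi elk bee plum]
  7. access plum: HIT. Cache (LRU->MRU): [kiwi elk bee plum]
  8. access pear: MISS. Cache (LRU->MRU): [kiwi elk bee plum pear]
  9. access bee: HIT. Cache (LRU->MRU): [kiwi elk plum pear bee]
  10. access cat: MISS, evict kiwi. Cache (LRU->MRU): [elk plum pear bee cat]
  11. access cat: HIT. Cache (LRU->MRU): [elk plum pear bee cat]
  12. access pear: HIT. Cache (LRU->MRU): [elk plum bee cat pear]
  13. access hen: MISS, evict elk. Cache (LRU->MRU): [plum bee cat pear hen]
  14. access elk: MISS, evict plum. Cache (LRU->MRU): [bee cat pear hen elk]
  15. access pear: HIT. Cache (LRU->MRU): [bee cat hen elk pear]
  16. access pear: HIT. Cache (LRU->MRU): [bee cat hen elk pear]
  17. access pear: HIT. Cache (LRU->MRU): [bee cat hen elk pear]
  18. access hen: HIT. Cache (LRU->MRU): [bee cat elk pear hen]
  19. access pear: HIT. Cache (LRU->MRU): [bee cat elk hen pear]
  20. access hen: HIT. Cache (LRU->MRU): [bee cat elk pear hen]
  21. access elk: HIT. Cache (LRU->MRU): [bee cat pear hen elk]
  22. access elk: HIT. Cache (LRU->MRU): [bee cat pear hen elk]
  23. access elk: HIT. Cache (LRU->MRU): [bee cat pear hen elk]
  24. access cat: HIT. Cache (LRU->MRU): [bee pear hen elk cat]
  25. access elk: HIT. Cache (LRU->MRU): [bee pear hen cat elk]
  26. access cat: HIT. Cache (LRU->MRU): [bee pear hen elk cat]
  27. access kiwi: MISS, evict bee. Cache (LRU->MRU): [pear hen elk cat kiwi]
  28. access cat: HIT. Cache (LRU->MRU): [pear hen elk kiwi cat]
  29. access pear: HIT. Cache (LRU->MRU): [hen elk kiwi cat pear]
  30. access plum: MISS, evict hen. Cache (LRU->MRU): [elk kiwi cat pear plum]
  31. access hen: MISS, evict elk. Cache (LRU->MRU): [kiwi cat pear plum hen]
  32. access kiwi: HIT. Cache (LRU->MRU): [cat pear plum hen kiwi]
  33. access kiwi: HIT. Cache (LRU->MRU): [cat pear plum hen kiwi]
  34. access cat: HIT. Cache (LRU->MRU): [pear plum hen kiwi cat]
  35. access hen: HIT. Cache (LRU->MRU): [pear plum kiwi cat hen]
  36. access cat: HIT. Cache (LRU->MRU): [pear plum kiwi hen cat]
  37. access pear: HIT. Cache (LRU->MRU): [plum kiwi hen cat pear]
  38. access cat: HIT. Cache (LRU->MRU): [plum kiwi hen pear cat]
  39. access cat: HIT. Cache (LRU->MRU): [plum kiwi hen pear cat]
  40. access plum: HIT. Cache (LRU->MRU): [kiwi hen pear cat plum]
Total: 29 hits, 11 misses, 6 evictions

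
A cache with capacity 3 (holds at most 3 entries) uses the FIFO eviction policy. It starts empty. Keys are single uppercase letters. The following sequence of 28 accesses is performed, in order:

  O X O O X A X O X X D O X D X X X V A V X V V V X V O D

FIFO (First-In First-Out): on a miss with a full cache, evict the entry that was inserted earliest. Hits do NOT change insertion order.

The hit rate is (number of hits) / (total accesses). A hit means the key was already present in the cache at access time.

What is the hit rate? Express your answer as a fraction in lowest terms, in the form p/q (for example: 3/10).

FIFO simulation (capacity=3):
  1. access O: MISS. Cache (old->new): [O]
  2. access X: MISS. Cache (old->new): [O X]
  3. access O: HIT. Cache (old->new): [O X]
  4. access O: HIT. Cache (old->new): [O X]
  5. access X: HIT. Cache (old->new): [O X]
  6. access A: MISS. Cache (old->new): [O X A]
  7. access X: HIT. Cache (old->new): [O X A]
  8. access O: HIT. Cache (old->new): [O X A]
  9. access X: HIT. Cache (old->new): [O X A]
  10. access X: HIT. Cache (old->new): [O X A]
  11. access D: MISS, evict O. Cache (old->new): [X A D]
  12. access O: MISS, evict X. Cache (old->new): [A D O]
  13. access X: MISS, evict A. Cache (old->new): [D O X]
  14. access D: HIT. Cache (old->new): [D O X]
  15. access X: HIT. Cache (old->new): [D O X]
  16. access X: HIT. Cache (old->new): [D O X]
  17. access X: HIT. Cache (old->new): [D O X]
  18. access V: MISS, evict D. Cache (old->new): [O X V]
  19. access A: MISS, evict O. Cache (old->new): [X V A]
  20. access V: HIT. Cache (old->new): [X V A]
  21. access X: HIT. Cache (old->new): [X V A]
  22. access V: HIT. Cache (old->new): [X V A]
  23. access V: HIT. Cache (old->new): [X V A]
  24. access V: HIT. Cache (old->new): [X V A]
  25. access X: HIT. Cache (old->new): [X V A]
  26. access V: HIT. Cache (old->new): [X V A]
  27. access O: MISS, evict X. Cache (old->new): [V A O]
  28. access D: MISS, evict V. Cache (old->new): [A O D]
Total: 18 hits, 10 misses, 7 evictions

Hit rate = 18/28 = 9/14

Answer: 9/14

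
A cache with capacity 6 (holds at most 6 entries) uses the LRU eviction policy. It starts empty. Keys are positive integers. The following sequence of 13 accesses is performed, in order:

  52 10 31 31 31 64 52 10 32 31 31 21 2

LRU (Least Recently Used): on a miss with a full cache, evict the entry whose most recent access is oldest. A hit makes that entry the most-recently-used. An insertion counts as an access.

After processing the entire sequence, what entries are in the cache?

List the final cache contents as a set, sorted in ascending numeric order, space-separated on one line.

LRU simulation (capacity=6):
  1. access 52: MISS. Cache (LRU->MRU): [52]
  2. access 10: MISS. Cache (LRU->MRU): [52 10]
  3. access 31: MISS. Cache (LRU->MRU): [52 10 31]
  4. access 31: HIT. Cache (LRU->MRU): [52 10 31]
  5. access 31: HIT. Cache (LRU->MRU): [52 10 31]
  6. access 64: MISS. Cache (LRU->MRU): [52 10 31 64]
  7. access 52: HIT. Cache (LRU->MRU): [10 31 64 52]
  8. access 10: HIT. Cache (LRU->MRU): [31 64 52 10]
  9. access 32: MISS. Cache (LRU->MRU): [31 64 52 10 32]
  10. access 31: HIT. Cache (LRU->MRU): [64 52 10 32 31]
  11. access 31: HIT. Cache (LRU->MRU): [64 52 10 32 31]
  12. access 21: MISS. Cache (LRU->MRU): [64 52 10 32 31 21]
  13. access 2: MISS, evict 64. Cache (LRU->MRU): [52 10 32 31 21 2]
Total: 6 hits, 7 misses, 1 evictions

Answer: 2 10 21 31 32 52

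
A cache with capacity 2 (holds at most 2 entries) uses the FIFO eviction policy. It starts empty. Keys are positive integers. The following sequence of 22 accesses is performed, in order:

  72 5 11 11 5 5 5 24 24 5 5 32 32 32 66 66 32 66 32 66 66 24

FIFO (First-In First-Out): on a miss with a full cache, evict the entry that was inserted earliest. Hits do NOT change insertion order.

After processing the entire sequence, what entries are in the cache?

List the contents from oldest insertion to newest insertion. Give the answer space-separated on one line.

Answer: 66 24

Derivation:
FIFO simulation (capacity=2):
  1. access 72: MISS. Cache (old->new): [72]
  2. access 5: MISS. Cache (old->new): [72 5]
  3. access 11: MISS, evict 72. Cache (old->new): [5 11]
  4. access 11: HIT. Cache (old->new): [5 11]
  5. access 5: HIT. Cache (old->new): [5 11]
  6. access 5: HIT. Cache (old->new): [5 11]
  7. access 5: HIT. Cache (old->new): [5 11]
  8. access 24: MISS, evict 5. Cache (old->new): [11 24]
  9. access 24: HIT. Cache (old->new): [11 24]
  10. access 5: MISS, evict 11. Cache (old->new): [24 5]
  11. access 5: HIT. Cache (old->new): [24 5]
  12. access 32: MISS, evict 24. Cache (old->new): [5 32]
  13. access 32: HIT. Cache (old->new): [5 32]
  14. access 32: HIT. Cache (old->new): [5 32]
  15. access 66: MISS, evict 5. Cache (old->new): [32 66]
  16. access 66: HIT. Cache (old->new): [32 66]
  17. access 32: HIT. Cache (old->new): [32 66]
  18. access 66: HIT. Cache (old->new): [32 66]
  19. access 32: HIT. Cache (old->new): [32 66]
  20. access 66: HIT. Cache (old->new): [32 66]
  21. access 66: HIT. Cache (old->new): [32 66]
  22. access 24: MISS, evict 32. Cache (old->new): [66 24]
Total: 14 hits, 8 misses, 6 evictions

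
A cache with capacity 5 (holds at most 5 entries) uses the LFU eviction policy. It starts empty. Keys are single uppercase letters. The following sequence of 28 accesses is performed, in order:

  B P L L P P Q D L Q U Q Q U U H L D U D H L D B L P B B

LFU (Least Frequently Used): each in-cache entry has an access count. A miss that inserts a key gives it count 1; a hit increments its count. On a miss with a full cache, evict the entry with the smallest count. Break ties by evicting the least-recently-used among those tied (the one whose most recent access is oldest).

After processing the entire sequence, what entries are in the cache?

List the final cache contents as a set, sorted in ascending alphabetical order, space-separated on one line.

Answer: B L P Q U

Derivation:
LFU simulation (capacity=5):
  1. access B: MISS. Cache: [B(c=1)]
  2. access P: MISS. Cache: [B(c=1) P(c=1)]
  3. access L: MISS. Cache: [B(c=1) P(c=1) L(c=1)]
  4. access L: HIT, count now 2. Cache: [B(c=1) P(c=1) L(c=2)]
  5. access P: HIT, count now 2. Cache: [B(c=1) L(c=2) P(c=2)]
  6. access P: HIT, count now 3. Cache: [B(c=1) L(c=2) P(c=3)]
  7. access Q: MISS. Cache: [B(c=1) Q(c=1) L(c=2) P(c=3)]
  8. access D: MISS. Cache: [B(c=1) Q(c=1) D(c=1) L(c=2) P(c=3)]
  9. access L: HIT, count now 3. Cache: [B(c=1) Q(c=1) D(c=1) P(c=3) L(c=3)]
  10. access Q: HIT, count now 2. Cache: [B(c=1) D(c=1) Q(c=2) P(c=3) L(c=3)]
  11. access U: MISS, evict B(c=1). Cache: [D(c=1) U(c=1) Q(c=2) P(c=3) L(c=3)]
  12. access Q: HIT, count now 3. Cache: [D(c=1) U(c=1) P(c=3) L(c=3) Q(c=3)]
  13. access Q: HIT, count now 4. Cache: [D(c=1) U(c=1) P(c=3) L(c=3) Q(c=4)]
  14. access U: HIT, count now 2. Cache: [D(c=1) U(c=2) P(c=3) L(c=3) Q(c=4)]
  15. access U: HIT, count now 3. Cache: [D(c=1) P(c=3) L(c=3) U(c=3) Q(c=4)]
  16. access H: MISS, evict D(c=1). Cache: [H(c=1) P(c=3) L(c=3) U(c=3) Q(c=4)]
  17. access L: HIT, count now 4. Cache: [H(c=1) P(c=3) U(c=3) Q(c=4) L(c=4)]
  18. access D: MISS, evict H(c=1). Cache: [D(c=1) P(c=3) U(c=3) Q(c=4) L(c=4)]
  19. access U: HIT, count now 4. Cache: [D(c=1) P(c=3) Q(c=4) L(c=4) U(c=4)]
  20. access D: HIT, count now 2. Cache: [D(c=2) P(c=3) Q(c=4) L(c=4) U(c=4)]
  21. access H: MISS, evict D(c=2). Cache: [H(c=1) P(c=3) Q(c=4) L(c=4) U(c=4)]
  22. access L: HIT, count now 5. Cache: [H(c=1) P(c=3) Q(c=4) U(c=4) L(c=5)]
  23. access D: MISS, evict H(c=1). Cache: [D(c=1) P(c=3) Q(c=4) U(c=4) L(c=5)]
  24. access B: MISS, evict D(c=1). Cache: [B(c=1) P(c=3) Q(c=4) U(c=4) L(c=5)]
  25. access L: HIT, count now 6. Cache: [B(c=1) P(c=3) Q(c=4) U(c=4) L(c=6)]
  26. access P: HIT, count now 4. Cache: [B(c=1) Q(c=4) U(c=4) P(c=4) L(c=6)]
  27. access B: HIT, count now 2. Cache: [B(c=2) Q(c=4) U(c=4) P(c=4) L(c=6)]
  28. access B: HIT, count now 3. Cache: [B(c=3) Q(c=4) U(c=4) P(c=4) L(c=6)]
Total: 17 hits, 11 misses, 6 evictions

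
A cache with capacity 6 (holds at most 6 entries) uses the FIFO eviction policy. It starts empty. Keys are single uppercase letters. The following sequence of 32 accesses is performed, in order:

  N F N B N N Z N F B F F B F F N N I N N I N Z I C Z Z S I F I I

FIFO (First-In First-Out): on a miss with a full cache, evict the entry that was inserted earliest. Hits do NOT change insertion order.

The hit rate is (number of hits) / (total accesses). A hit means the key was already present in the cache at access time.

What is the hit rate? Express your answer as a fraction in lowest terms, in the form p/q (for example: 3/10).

FIFO simulation (capacity=6):
  1. access N: MISS. Cache (old->new): [N]
  2. access F: MISS. Cache (old->new): [N F]
  3. access N: HIT. Cache (old->new): [N F]
  4. access B: MISS. Cache (old->new): [N F B]
  5. access N: HIT. Cache (old->new): [N F B]
  6. access N: HIT. Cache (old->new): [N F B]
  7. access Z: MISS. Cache (old->new): [N F B Z]
  8. access N: HIT. Cache (old->new): [N F B Z]
  9. access F: HIT. Cache (old->new): [N F B Z]
  10. access B: HIT. Cache (old->new): [N F B Z]
  11. access F: HIT. Cache (old->new): [N F B Z]
  12. access F: HIT. Cache (old->new): [N F B Z]
  13. access B: HIT. Cache (old->new): [N F B Z]
  14. access F: HIT. Cache (old->new): [N F B Z]
  15. access F: HIT. Cache (old->new): [N F B Z]
  16. access N: HIT. Cache (old->new): [N F B Z]
  17. access N: HIT. Cache (old->new): [N F B Z]
  18. access I: MISS. Cache (old->new): [N F B Z I]
  19. access N: HIT. Cache (old->new): [N F B Z I]
  20. access N: HIT. Cache (old->new): [N F B Z I]
  21. access I: HIT. Cache (old->new): [N F B Z I]
  22. access N: HIT. Cache (old->new): [N F B Z I]
  23. access Z: HIT. Cache (old->new): [N F B Z I]
  24. access I: HIT. Cache (old->new): [N F B Z I]
  25. access C: MISS. Cache (old->new): [N F B Z I C]
  26. access Z: HIT. Cache (old->new): [N F B Z I C]
  27. access Z: HIT. Cache (old->new): [N F B Z I C]
  28. access S: MISS, evict N. Cache (old->new): [F B Z I C S]
  29. access I: HIT. Cache (old->new): [F B Z I C S]
  30. access F: HIT. Cache (old->new): [F B Z I C S]
  31. access I: HIT. Cache (old->new): [F B Z I C S]
  32. access I: HIT. Cache (old->new): [F B Z I C S]
Total: 25 hits, 7 misses, 1 evictions

Hit rate = 25/32

Answer: 25/32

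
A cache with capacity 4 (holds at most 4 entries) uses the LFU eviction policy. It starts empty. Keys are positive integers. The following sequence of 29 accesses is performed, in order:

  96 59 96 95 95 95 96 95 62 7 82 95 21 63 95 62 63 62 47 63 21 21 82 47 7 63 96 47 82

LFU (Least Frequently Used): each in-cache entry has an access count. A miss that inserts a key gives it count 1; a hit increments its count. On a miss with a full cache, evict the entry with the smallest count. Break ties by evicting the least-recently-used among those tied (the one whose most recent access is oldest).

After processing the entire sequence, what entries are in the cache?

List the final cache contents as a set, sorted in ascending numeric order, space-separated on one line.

LFU simulation (capacity=4):
  1. access 96: MISS. Cache: [96(c=1)]
  2. access 59: MISS. Cache: [96(c=1) 59(c=1)]
  3. access 96: HIT, count now 2. Cache: [59(c=1) 96(c=2)]
  4. access 95: MISS. Cache: [59(c=1) 95(c=1) 96(c=2)]
  5. access 95: HIT, count now 2. Cache: [59(c=1) 96(c=2) 95(c=2)]
  6. access 95: HIT, count now 3. Cache: [59(c=1) 96(c=2) 95(c=3)]
  7. access 96: HIT, count now 3. Cache: [59(c=1) 95(c=3) 96(c=3)]
  8. access 95: HIT, count now 4. Cache: [59(c=1) 96(c=3) 95(c=4)]
  9. access 62: MISS. Cache: [59(c=1) 62(c=1) 96(c=3) 95(c=4)]
  10. access 7: MISS, evict 59(c=1). Cache: [62(c=1) 7(c=1) 96(c=3) 95(c=4)]
  11. access 82: MISS, evict 62(c=1). Cache: [7(c=1) 82(c=1) 96(c=3) 95(c=4)]
  12. access 95: HIT, count now 5. Cache: [7(c=1) 82(c=1) 96(c=3) 95(c=5)]
  13. access 21: MISS, evict 7(c=1). Cache: [82(c=1) 21(c=1) 96(c=3) 95(c=5)]
  14. access 63: MISS, evict 82(c=1). Cache: [21(c=1) 63(c=1) 96(c=3) 95(c=5)]
  15. access 95: HIT, count now 6. Cache: [21(c=1) 63(c=1) 96(c=3) 95(c=6)]
  16. access 62: MISS, evict 21(c=1). Cache: [63(c=1) 62(c=1) 96(c=3) 95(c=6)]
  17. access 63: HIT, count now 2. Cache: [62(c=1) 63(c=2) 96(c=3) 95(c=6)]
  18. access 62: HIT, count now 2. Cache: [63(c=2) 62(c=2) 96(c=3) 95(c=6)]
  19. access 47: MISS, evict 63(c=2). Cache: [47(c=1) 62(c=2) 96(c=3) 95(c=6)]
  20. access 63: MISS, evict 47(c=1). Cache: [63(c=1) 62(c=2) 96(c=3) 95(c=6)]
  21. access 21: MISS, evict 63(c=1). Cache: [21(c=1) 62(c=2) 96(c=3) 95(c=6)]
  22. access 21: HIT, count now 2. Cache: [62(c=2) 21(c=2) 96(c=3) 95(c=6)]
  23. access 82: MISS, evict 62(c=2). Cache: [82(c=1) 21(c=2) 96(c=3) 95(c=6)]
  24. access 47: MISS, evict 82(c=1). Cache: [47(c=1) 21(c=2) 96(c=3) 95(c=6)]
  25. access 7: MISS, evict 47(c=1). Cache: [7(c=1) 21(c=2) 96(c=3) 95(c=6)]
  26. access 63: MISS, evict 7(c=1). Cache: [63(c=1) 21(c=2) 96(c=3) 95(c=6)]
  27. access 96: HIT, count now 4. Cache: [63(c=1) 21(c=2) 96(c=4) 95(c=6)]
  28. access 47: MISS, evict 63(c=1). Cache: [47(c=1) 21(c=2) 96(c=4) 95(c=6)]
  29. access 82: MISS, evict 47(c=1). Cache: [82(c=1) 21(c=2) 96(c=4) 95(c=6)]
Total: 11 hits, 18 misses, 14 evictions

Answer: 21 82 95 96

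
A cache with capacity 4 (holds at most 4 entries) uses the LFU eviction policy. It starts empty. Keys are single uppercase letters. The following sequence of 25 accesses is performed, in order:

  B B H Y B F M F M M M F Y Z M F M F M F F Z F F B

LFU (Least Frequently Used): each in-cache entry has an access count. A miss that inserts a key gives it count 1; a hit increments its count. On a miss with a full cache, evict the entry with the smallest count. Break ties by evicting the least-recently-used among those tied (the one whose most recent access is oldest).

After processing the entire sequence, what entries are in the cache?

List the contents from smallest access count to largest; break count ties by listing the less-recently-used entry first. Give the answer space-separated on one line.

Answer: Z B M F

Derivation:
LFU simulation (capacity=4):
  1. access B: MISS. Cache: [B(c=1)]
  2. access B: HIT, count now 2. Cache: [B(c=2)]
  3. access H: MISS. Cache: [H(c=1) B(c=2)]
  4. access Y: MISS. Cache: [H(c=1) Y(c=1) B(c=2)]
  5. access B: HIT, count now 3. Cache: [H(c=1) Y(c=1) B(c=3)]
  6. access F: MISS. Cache: [H(c=1) Y(c=1) F(c=1) B(c=3)]
  7. access M: MISS, evict H(c=1). Cache: [Y(c=1) F(c=1) M(c=1) B(c=3)]
  8. access F: HIT, count now 2. Cache: [Y(c=1) M(c=1) F(c=2) B(c=3)]
  9. access M: HIT, count now 2. Cache: [Y(c=1) F(c=2) M(c=2) B(c=3)]
  10. access M: HIT, count now 3. Cache: [Y(c=1) F(c=2) B(c=3) M(c=3)]
  11. access M: HIT, count now 4. Cache: [Y(c=1) F(c=2) B(c=3) M(c=4)]
  12. access F: HIT, count now 3. Cache: [Y(c=1) B(c=3) F(c=3) M(c=4)]
  13. access Y: HIT, count now 2. Cache: [Y(c=2) B(c=3) F(c=3) M(c=4)]
  14. access Z: MISS, evict Y(c=2). Cache: [Z(c=1) B(c=3) F(c=3) M(c=4)]
  15. access M: HIT, count now 5. Cache: [Z(c=1) B(c=3) F(c=3) M(c=5)]
  16. access F: HIT, count now 4. Cache: [Z(c=1) B(c=3) F(c=4) M(c=5)]
  17. access M: HIT, count now 6. Cache: [Z(c=1) B(c=3) F(c=4) M(c=6)]
  18. access F: HIT, count now 5. Cache: [Z(c=1) B(c=3) F(c=5) M(c=6)]
  19. access M: HIT, count now 7. Cache: [Z(c=1) B(c=3) F(c=5) M(c=7)]
  20. access F: HIT, count now 6. Cache: [Z(c=1) B(c=3) F(c=6) M(c=7)]
  21. access F: HIT, count now 7. Cache: [Z(c=1) B(c=3) M(c=7) F(c=7)]
  22. access Z: HIT, count now 2. Cache: [Z(c=2) B(c=3) M(c=7) F(c=7)]
  23. access F: HIT, count now 8. Cache: [Z(c=2) B(c=3) M(c=7) F(c=8)]
  24. access F: HIT, count now 9. Cache: [Z(c=2) B(c=3) M(c=7) F(c=9)]
  25. access B: HIT, count now 4. Cache: [Z(c=2) B(c=4) M(c=7) F(c=9)]
Total: 19 hits, 6 misses, 2 evictions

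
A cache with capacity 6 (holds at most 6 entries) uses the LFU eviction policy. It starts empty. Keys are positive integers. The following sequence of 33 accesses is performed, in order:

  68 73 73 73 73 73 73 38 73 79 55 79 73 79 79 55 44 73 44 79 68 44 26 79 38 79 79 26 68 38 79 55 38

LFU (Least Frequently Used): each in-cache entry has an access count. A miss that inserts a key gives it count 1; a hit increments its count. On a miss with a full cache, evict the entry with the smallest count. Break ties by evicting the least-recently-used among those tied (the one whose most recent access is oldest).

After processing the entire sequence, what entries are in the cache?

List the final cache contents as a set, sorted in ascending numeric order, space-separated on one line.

Answer: 38 44 55 68 73 79

Derivation:
LFU simulation (capacity=6):
  1. access 68: MISS. Cache: [68(c=1)]
  2. access 73: MISS. Cache: [68(c=1) 73(c=1)]
  3. access 73: HIT, count now 2. Cache: [68(c=1) 73(c=2)]
  4. access 73: HIT, count now 3. Cache: [68(c=1) 73(c=3)]
  5. access 73: HIT, count now 4. Cache: [68(c=1) 73(c=4)]
  6. access 73: HIT, count now 5. Cache: [68(c=1) 73(c=5)]
  7. access 73: HIT, count now 6. Cache: [68(c=1) 73(c=6)]
  8. access 38: MISS. Cache: [68(c=1) 38(c=1) 73(c=6)]
  9. access 73: HIT, count now 7. Cache: [68(c=1) 38(c=1) 73(c=7)]
  10. access 79: MISS. Cache: [68(c=1) 38(c=1) 79(c=1) 73(c=7)]
  11. access 55: MISS. Cache: [68(c=1) 38(c=1) 79(c=1) 55(c=1) 73(c=7)]
  12. access 79: HIT, count now 2. Cache: [68(c=1) 38(c=1) 55(c=1) 79(c=2) 73(c=7)]
  13. access 73: HIT, count now 8. Cache: [68(c=1) 38(c=1) 55(c=1) 79(c=2) 73(c=8)]
  14. access 79: HIT, count now 3. Cache: [68(c=1) 38(c=1) 55(c=1) 79(c=3) 73(c=8)]
  15. access 79: HIT, count now 4. Cache: [68(c=1) 38(c=1) 55(c=1) 79(c=4) 73(c=8)]
  16. access 55: HIT, count now 2. Cache: [68(c=1) 38(c=1) 55(c=2) 79(c=4) 73(c=8)]
  17. access 44: MISS. Cache: [68(c=1) 38(c=1) 44(c=1) 55(c=2) 79(c=4) 73(c=8)]
  18. access 73: HIT, count now 9. Cache: [68(c=1) 38(c=1) 44(c=1) 55(c=2) 79(c=4) 73(c=9)]
  19. access 44: HIT, count now 2. Cache: [68(c=1) 38(c=1) 55(c=2) 44(c=2) 79(c=4) 73(c=9)]
  20. access 79: HIT, count now 5. Cache: [68(c=1) 38(c=1) 55(c=2) 44(c=2) 79(c=5) 73(c=9)]
  21. access 68: HIT, count now 2. Cache: [38(c=1) 55(c=2) 44(c=2) 68(c=2) 79(c=5) 73(c=9)]
  22. access 44: HIT, count now 3. Cache: [38(c=1) 55(c=2) 68(c=2) 44(c=3) 79(c=5) 73(c=9)]
  23. access 26: MISS, evict 38(c=1). Cache: [26(c=1) 55(c=2) 68(c=2) 44(c=3) 79(c=5) 73(c=9)]
  24. access 79: HIT, count now 6. Cache: [26(c=1) 55(c=2) 68(c=2) 44(c=3) 79(c=6) 73(c=9)]
  25. access 38: MISS, evict 26(c=1). Cache: [38(c=1) 55(c=2) 68(c=2) 44(c=3) 79(c=6) 73(c=9)]
  26. access 79: HIT, count now 7. Cache: [38(c=1) 55(c=2) 68(c=2) 44(c=3) 79(c=7) 73(c=9)]
  27. access 79: HIT, count now 8. Cache: [38(c=1) 55(c=2) 68(c=2) 44(c=3) 79(c=8) 73(c=9)]
  28. access 26: MISS, evict 38(c=1). Cache: [26(c=1) 55(c=2) 68(c=2) 44(c=3) 79(c=8) 73(c=9)]
  29. access 68: HIT, count now 3. Cache: [26(c=1) 55(c=2) 44(c=3) 68(c=3) 79(c=8) 73(c=9)]
  30. access 38: MISS, evict 26(c=1). Cache: [38(c=1) 55(c=2) 44(c=3) 68(c=3) 79(c=8) 73(c=9)]
  31. access 79: HIT, count now 9. Cache: [38(c=1) 55(c=2) 44(c=3) 68(c=3) 73(c=9) 79(c=9)]
  32. access 55: HIT, count now 3. Cache: [38(c=1) 44(c=3) 68(c=3) 55(c=3) 73(c=9) 79(c=9)]
  33. access 38: HIT, count now 2. Cache: [38(c=2) 44(c=3) 68(c=3) 55(c=3) 73(c=9) 79(c=9)]
Total: 23 hits, 10 misses, 4 evictions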